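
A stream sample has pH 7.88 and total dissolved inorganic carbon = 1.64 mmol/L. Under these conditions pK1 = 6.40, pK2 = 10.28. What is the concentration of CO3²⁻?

α₂ = 1 / (1 + [H⁺]/K2 + [H⁺]²/(K1K2)) = 1 / (1 + 10^+2.40 + 10^+0.92)
   = 1 / (1 + 251.19 + 8.3176) = 1/260.51 = 0.003839
[CO3²⁻] = α₂ × DIC = 0.003839 × 1.64 = 0.00630 mmol/L = 6.30 μmol/L

[CO3²⁻] = 6.30 μmol/L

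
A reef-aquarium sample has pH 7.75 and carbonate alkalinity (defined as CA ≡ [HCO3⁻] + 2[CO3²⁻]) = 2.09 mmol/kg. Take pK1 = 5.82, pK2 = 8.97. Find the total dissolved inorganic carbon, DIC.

CA = [HCO3⁻] + 2[CO3²⁻] = (α₁ + 2α₂)·DIC
At pH 7.75: [H⁺]/K1 = 10^-1.93 = 0.011749, K2/[H⁺] = 10^-1.22 = 0.060256
α₁ = 1/(1 + 0.011749 + 0.060256) = 1/1.0720 = 0.9328; α₂ = α₁·K2/[H⁺] = 0.05621
α₁ + 2α₂ = 1.0452
DIC = CA / (α₁ + 2α₂) = 2.09 / 1.0452 = 2.00 mmol/kg

DIC = 2.00 mmol/kg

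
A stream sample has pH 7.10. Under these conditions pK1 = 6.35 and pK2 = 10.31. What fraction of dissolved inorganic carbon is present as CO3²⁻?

α₂ = 1 / (1 + [H⁺]/K2 + [H⁺]²/(K1K2)) = 1 / (1 + 10^+3.21 + 10^+2.46)
   = 1 / (1 + 1621.8 + 288.40) = 1/1911.2 = 0.0005232

α₂ = 0.000523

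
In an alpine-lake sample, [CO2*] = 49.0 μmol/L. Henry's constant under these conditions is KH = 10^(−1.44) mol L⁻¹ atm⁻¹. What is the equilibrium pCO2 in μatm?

pCO2 = 1350 μatm

KH = 10^(−1.44) = 3.631×10^-2 mol L⁻¹ atm⁻¹
pCO2 = [CO2*]/KH = 49.0×10^-6 / 3.631×10^-2 = 1.35×10^-3 atm = 1350 μatm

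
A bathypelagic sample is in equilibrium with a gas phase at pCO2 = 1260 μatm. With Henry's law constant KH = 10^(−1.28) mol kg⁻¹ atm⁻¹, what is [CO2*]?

[CO2*] = 66.1 μmol/kg

KH = 10^(−1.28) = 5.248×10^-2 mol kg⁻¹ atm⁻¹
[CO2*] = KH · pCO2 = 5.248×10^-2 × 1260×10^-6 atm = 6.61×10^-5 mol/kg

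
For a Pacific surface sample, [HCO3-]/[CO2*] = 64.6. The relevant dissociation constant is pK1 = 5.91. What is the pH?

pH = 7.72

From K1 = [H⁺][HCO3-]/[CO2*]:  pH = pK1 + log₁₀([HCO3-]/[CO2*])
log₁₀(64.6) = +1.810
pH = 5.91 + (+1.810) = 7.72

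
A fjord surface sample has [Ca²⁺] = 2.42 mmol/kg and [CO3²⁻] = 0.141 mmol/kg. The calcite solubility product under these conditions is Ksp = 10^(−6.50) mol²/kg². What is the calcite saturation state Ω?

Ω = 1.08

Ksp = 10^(−6.50) = 3.162×10^-7
Ω = [Ca²⁺][CO3²⁻]/Ksp = (2.42×10^-3)(0.141×10^-3) / 3.162×10^-7 = 1.08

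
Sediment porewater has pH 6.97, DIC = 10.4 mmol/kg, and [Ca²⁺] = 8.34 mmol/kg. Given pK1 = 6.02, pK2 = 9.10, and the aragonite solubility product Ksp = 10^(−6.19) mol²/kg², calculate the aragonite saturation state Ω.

α₂ = 1 / (1 + [H⁺]/K2 + [H⁺]²/(K1K2)) = 1 / (1 + 10^+2.13 + 10^+1.18)
   = 1 / (1 + 134.90 + 15.136) = 1/151.03 = 0.006621
[CO3²⁻] = α₂ × DIC = 0.006621 × 10.4 = 0.06886 mmol/kg
Ksp = 10^(−6.19) = 6.457×10^-7
Ω = [Ca²⁺][CO3²⁻]/Ksp = (8.34×10^-3)(6.886×10^-5) / 6.457×10^-7 = 0.889

Ω = 0.889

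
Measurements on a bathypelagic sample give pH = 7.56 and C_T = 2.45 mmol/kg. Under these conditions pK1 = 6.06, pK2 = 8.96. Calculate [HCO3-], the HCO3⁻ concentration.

[HCO3⁻] = 2.29 mmol/kg

α₁ = 1 / (1 + [H⁺]/K1 + K2/[H⁺]) = 1 / (1 + 10^-1.50 + 10^-1.40)
   = 1 / (1 + 0.031623 + 0.039811) = 1/1.0714 = 0.9333
[HCO3⁻] = α₁ × DIC = 0.9333 × 2.45 = 2.29 mmol/kg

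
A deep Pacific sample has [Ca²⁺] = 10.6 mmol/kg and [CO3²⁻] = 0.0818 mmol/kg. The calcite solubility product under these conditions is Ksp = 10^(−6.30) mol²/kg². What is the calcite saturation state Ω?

Ω = 1.73

Ksp = 10^(−6.30) = 5.012×10^-7
Ω = [Ca²⁺][CO3²⁻]/Ksp = (10.6×10^-3)(0.0818×10^-3) / 5.012×10^-7 = 1.73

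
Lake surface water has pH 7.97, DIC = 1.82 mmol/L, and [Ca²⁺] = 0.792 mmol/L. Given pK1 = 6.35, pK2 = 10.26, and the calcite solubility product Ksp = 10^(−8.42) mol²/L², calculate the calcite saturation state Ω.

α₂ = 1 / (1 + [H⁺]/K2 + [H⁺]²/(K1K2)) = 1 / (1 + 10^+2.29 + 10^+0.67)
   = 1 / (1 + 194.98 + 4.6774) = 1/200.66 = 0.004984
[CO3²⁻] = α₂ × DIC = 0.004984 × 1.82 = 0.009070 mmol/L = 9.070 μmol/L
Ksp = 10^(−8.42) = 3.802×10^-9
Ω = [Ca²⁺][CO3²⁻]/Ksp = (0.792×10^-3)(9.070×10^-6) / 3.802×10^-9 = 1.89

Ω = 1.89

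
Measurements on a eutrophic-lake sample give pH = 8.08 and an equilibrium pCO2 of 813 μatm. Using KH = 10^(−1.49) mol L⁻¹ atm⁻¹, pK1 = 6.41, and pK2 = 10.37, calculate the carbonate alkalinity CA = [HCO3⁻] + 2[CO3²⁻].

[CO2*] = KH · pCO2 = 10^(−1.49) × 813×10^-6 = 2.631×10^-5 mol/L
α₀ = 1/(1 + K1/[H⁺] + K1K2/[H⁺]²) = 1/(1 + 10^+1.67 + 10^-0.62) = 0.02083
DIC = [CO2*]/α₀ = 2.631×10^-5 / 0.02083 = 1.263 mmol/L
CA = (α₁ + 2α₂)·DIC = (0.9742 + 2×0.004996) × 1.263 = 1.24 mmol/L

CA = 1.24 mmol/L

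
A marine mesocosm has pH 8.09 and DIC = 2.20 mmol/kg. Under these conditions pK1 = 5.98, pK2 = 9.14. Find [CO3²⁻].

[CO3²⁻] = 0.179 mmol/kg

α₂ = 1 / (1 + [H⁺]/K2 + [H⁺]²/(K1K2)) = 1 / (1 + 10^+1.05 + 10^-1.06)
   = 1 / (1 + 11.220 + 0.087096) = 1/12.307 = 0.08125
[CO3²⁻] = α₂ × DIC = 0.08125 × 2.20 = 0.179 mmol/kg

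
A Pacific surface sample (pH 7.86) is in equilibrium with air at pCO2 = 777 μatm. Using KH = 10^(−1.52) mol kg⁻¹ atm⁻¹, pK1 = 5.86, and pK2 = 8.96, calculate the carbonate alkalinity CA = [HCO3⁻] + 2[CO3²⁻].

CA = 2.72 mmol/kg

[CO2*] = KH · pCO2 = 10^(−1.52) × 777×10^-6 = 2.347×10^-5 mol/kg
α₀ = 1/(1 + K1/[H⁺] + K1K2/[H⁺]²) = 1/(1 + 10^+2.00 + 10^+0.90) = 0.009179
DIC = [CO2*]/α₀ = 2.347×10^-5 / 0.009179 = 2.556 mmol/kg
CA = (α₁ + 2α₂)·DIC = (0.9179 + 2×0.07291) × 2.556 = 2.72 mmol/kg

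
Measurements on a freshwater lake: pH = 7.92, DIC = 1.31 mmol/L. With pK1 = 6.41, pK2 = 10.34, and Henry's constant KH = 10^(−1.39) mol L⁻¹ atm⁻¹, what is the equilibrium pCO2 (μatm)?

pCO2 = 960 μatm

α₀ = 1 / (1 + K1/[H⁺] + K1K2/[H⁺]²) = 1 / (1 + 10^+1.51 + 10^-0.91)
   = 1 / (1 + 32.359 + 0.12303) = 1/33.482 = 0.02987
[CO2*] = α₀ × DIC = 0.02987 × 1.31 = 0.03913 mmol/L
pCO2 = [CO2*]/KH = 3.913×10^-5 / 4.074×10^-2 = 960 μatm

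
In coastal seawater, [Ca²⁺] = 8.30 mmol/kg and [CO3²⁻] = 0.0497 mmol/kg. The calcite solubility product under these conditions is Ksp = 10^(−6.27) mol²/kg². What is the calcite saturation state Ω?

Ksp = 10^(−6.27) = 5.370×10^-7
Ω = [Ca²⁺][CO3²⁻]/Ksp = (8.30×10^-3)(0.0497×10^-3) / 5.370×10^-7 = 0.768

Ω = 0.768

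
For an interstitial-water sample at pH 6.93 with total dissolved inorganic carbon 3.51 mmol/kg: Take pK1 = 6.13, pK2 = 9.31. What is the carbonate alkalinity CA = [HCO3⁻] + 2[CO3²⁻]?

CA = 3.04 mmol/kg

CA = [HCO3⁻] + 2[CO3²⁻] = (α₁ + 2α₂)·DIC
At pH 6.93: [H⁺]/K1 = 10^-0.80 = 0.15849, K2/[H⁺] = 10^-2.38 = 0.0041687
α₁ = 1/(1 + 0.15849 + 0.0041687) = 1/1.1627 = 0.8601; α₂ = α₁·K2/[H⁺] = 0.003585
α₁ + 2α₂ = 0.8673
CA = 0.8673 × 3.51 = 3.04 mmol/kg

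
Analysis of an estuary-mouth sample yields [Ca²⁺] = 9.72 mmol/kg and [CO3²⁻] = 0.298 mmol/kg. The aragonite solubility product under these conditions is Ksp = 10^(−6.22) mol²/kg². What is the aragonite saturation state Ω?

Ω = 4.81

Ksp = 10^(−6.22) = 6.026×10^-7
Ω = [Ca²⁺][CO3²⁻]/Ksp = (9.72×10^-3)(0.298×10^-3) / 6.026×10^-7 = 4.81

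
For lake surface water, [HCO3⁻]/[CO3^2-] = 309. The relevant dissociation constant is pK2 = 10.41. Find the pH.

From K2 = [H⁺][CO3^2-]/[HCO3⁻]:  pH = pK2 − log₁₀([HCO3⁻]/[CO3^2-])
log₁₀(309) = +2.490
pH = 10.41 − (+2.490) = 7.92

pH = 7.92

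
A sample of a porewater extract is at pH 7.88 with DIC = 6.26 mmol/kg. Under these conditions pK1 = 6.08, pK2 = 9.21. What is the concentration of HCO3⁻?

α₁ = 1 / (1 + [H⁺]/K1 + K2/[H⁺]) = 1 / (1 + 10^-1.80 + 10^-1.33)
   = 1 / (1 + 0.015849 + 0.046774) = 1/1.0626 = 0.9411
[HCO3⁻] = α₁ × DIC = 0.9411 × 6.26 = 5.89 mmol/kg

[HCO3⁻] = 5.89 mmol/kg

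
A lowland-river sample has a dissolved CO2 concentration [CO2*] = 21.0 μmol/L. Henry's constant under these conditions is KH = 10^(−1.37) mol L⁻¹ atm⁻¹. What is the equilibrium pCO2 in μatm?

KH = 10^(−1.37) = 4.266×10^-2 mol L⁻¹ atm⁻¹
pCO2 = [CO2*]/KH = 21.0×10^-6 / 4.266×10^-2 = 4.92×10^-4 atm = 492 μatm

pCO2 = 492 μatm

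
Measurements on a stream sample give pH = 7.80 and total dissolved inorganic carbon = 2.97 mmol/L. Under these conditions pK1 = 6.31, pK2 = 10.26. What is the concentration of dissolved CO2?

[CO2*] = 0.0928 mmol/L

α₀ = 1 / (1 + K1/[H⁺] + K1K2/[H⁺]²) = 1 / (1 + 10^+1.49 + 10^-0.97)
   = 1 / (1 + 30.903 + 0.10715) = 1/32.010 = 0.03124
[CO2*] = α₀ × DIC = 0.03124 × 2.97 = 0.0928 mmol/L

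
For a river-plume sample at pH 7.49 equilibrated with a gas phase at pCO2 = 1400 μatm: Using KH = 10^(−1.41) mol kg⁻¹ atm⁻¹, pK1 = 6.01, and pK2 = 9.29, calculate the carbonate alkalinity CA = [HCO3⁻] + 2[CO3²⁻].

CA = 1.70 mmol/kg

[CO2*] = KH · pCO2 = 10^(−1.41) × 1400×10^-6 = 5.447×10^-5 mol/kg
α₀ = 1/(1 + K1/[H⁺] + K1K2/[H⁺]²) = 1/(1 + 10^+1.48 + 10^-0.32) = 0.03157
DIC = [CO2*]/α₀ = 5.447×10^-5 / 0.03157 = 1.725 mmol/kg
CA = (α₁ + 2α₂)·DIC = (0.9533 + 2×0.01511) × 1.725 = 1.70 mmol/kg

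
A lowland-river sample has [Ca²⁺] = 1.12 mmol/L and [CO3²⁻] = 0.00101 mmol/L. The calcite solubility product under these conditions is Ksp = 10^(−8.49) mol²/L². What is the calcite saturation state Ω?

Ksp = 10^(−8.49) = 3.236×10^-9
Ω = [Ca²⁺][CO3²⁻]/Ksp = (1.12×10^-3)(0.00101×10^-3) / 3.236×10^-9 = 0.350

Ω = 0.350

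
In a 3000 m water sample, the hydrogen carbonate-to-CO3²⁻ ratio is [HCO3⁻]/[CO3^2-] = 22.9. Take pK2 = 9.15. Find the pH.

From K2 = [H⁺][CO3^2-]/[HCO3⁻]:  pH = pK2 − log₁₀([HCO3⁻]/[CO3^2-])
log₁₀(22.9) = +1.360
pH = 9.15 − (+1.360) = 7.79

pH = 7.79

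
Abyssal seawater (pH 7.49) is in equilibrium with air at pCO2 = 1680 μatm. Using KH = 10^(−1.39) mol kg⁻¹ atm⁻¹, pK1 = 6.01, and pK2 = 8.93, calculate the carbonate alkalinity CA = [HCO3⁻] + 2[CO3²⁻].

[CO2*] = KH · pCO2 = 10^(−1.39) × 1680×10^-6 = 6.844×10^-5 mol/kg
α₀ = 1/(1 + K1/[H⁺] + K1K2/[H⁺]²) = 1/(1 + 10^+1.48 + 10^+0.04) = 0.03096
DIC = [CO2*]/α₀ = 6.844×10^-5 / 0.03096 = 2.210 mmol/kg
CA = (α₁ + 2α₂)·DIC = (0.9351 + 2×0.03395) × 2.210 = 2.22 mmol/kg

CA = 2.22 mmol/kg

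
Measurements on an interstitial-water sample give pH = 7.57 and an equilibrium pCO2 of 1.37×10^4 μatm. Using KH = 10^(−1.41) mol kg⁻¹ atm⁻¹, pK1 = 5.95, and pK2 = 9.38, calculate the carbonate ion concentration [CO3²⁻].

[CO2*] = KH · pCO2 = 10^(−1.41) × 1.37×10^4×10^-6 = 5.330×10^-4 mol/kg
α₀ = 1/(1 + K1/[H⁺] + K1K2/[H⁺]²) = 1/(1 + 10^+1.62 + 10^-0.19) = 0.02308
DIC = [CO2*]/α₀ = 5.330×10^-4 / 0.02308 = 23.10 mmol/kg
[CO3²⁻] = α₂·DIC; α₂ = 0.01490, so [CO3²⁻] = 0.01490 × 23.10 = 0.344 mmol/kg

[CO3²⁻] = 0.344 mmol/kg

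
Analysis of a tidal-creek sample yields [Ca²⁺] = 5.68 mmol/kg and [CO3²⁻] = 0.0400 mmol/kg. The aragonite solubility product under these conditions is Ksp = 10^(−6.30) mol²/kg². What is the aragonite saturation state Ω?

Ksp = 10^(−6.30) = 5.012×10^-7
Ω = [Ca²⁺][CO3²⁻]/Ksp = (5.68×10^-3)(0.0400×10^-3) / 5.012×10^-7 = 0.453

Ω = 0.453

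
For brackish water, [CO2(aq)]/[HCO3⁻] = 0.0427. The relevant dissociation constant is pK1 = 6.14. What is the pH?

From K1 = [H⁺][HCO3⁻]/[CO2(aq)]:  pH = pK1 − log₁₀([CO2(aq)]/[HCO3⁻])
log₁₀(0.0427) = -1.370
pH = 6.14 − (-1.370) = 7.51

pH = 7.51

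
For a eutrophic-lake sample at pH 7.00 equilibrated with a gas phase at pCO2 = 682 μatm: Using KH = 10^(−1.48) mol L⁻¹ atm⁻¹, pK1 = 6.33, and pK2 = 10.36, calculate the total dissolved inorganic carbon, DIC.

DIC = 0.128 mmol/L

[CO2*] = KH · pCO2 = 10^(−1.48) × 682×10^-6 = 2.258×10^-5 mol/L
α₀ = 1/(1 + K1/[H⁺] + K1K2/[H⁺]²) = 1/(1 + 10^+0.67 + 10^-2.69) = 0.1761
DIC = [CO2*]/α₀ = 2.258×10^-5 / 0.1761 = 0.128 mmol/L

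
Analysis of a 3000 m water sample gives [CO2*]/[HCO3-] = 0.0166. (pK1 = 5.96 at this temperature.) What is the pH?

From K1 = [H⁺][HCO3-]/[CO2*]:  pH = pK1 − log₁₀([CO2*]/[HCO3-])
log₁₀(0.0166) = -1.780
pH = 5.96 − (-1.780) = 7.74

pH = 7.74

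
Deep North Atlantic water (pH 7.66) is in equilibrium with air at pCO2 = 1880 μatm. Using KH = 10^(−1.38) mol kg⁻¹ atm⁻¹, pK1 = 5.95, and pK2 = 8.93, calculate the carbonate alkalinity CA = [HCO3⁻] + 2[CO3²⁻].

CA = 4.45 mmol/kg

[CO2*] = KH · pCO2 = 10^(−1.38) × 1880×10^-6 = 7.837×10^-5 mol/kg
α₀ = 1/(1 + K1/[H⁺] + K1K2/[H⁺]²) = 1/(1 + 10^+1.71 + 10^+0.44) = 0.01817
DIC = [CO2*]/α₀ = 7.837×10^-5 / 0.01817 = 4.314 mmol/kg
CA = (α₁ + 2α₂)·DIC = (0.9318 + 2×0.05004) × 4.314 = 4.45 mmol/kg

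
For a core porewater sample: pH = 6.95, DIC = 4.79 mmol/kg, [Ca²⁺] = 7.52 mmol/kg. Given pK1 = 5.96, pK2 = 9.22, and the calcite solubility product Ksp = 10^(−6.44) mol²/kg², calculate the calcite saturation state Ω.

α₂ = 1 / (1 + [H⁺]/K2 + [H⁺]²/(K1K2)) = 1 / (1 + 10^+2.27 + 10^+1.28)
   = 1 / (1 + 186.21 + 19.055) = 1/206.26 = 0.004848
[CO3²⁻] = α₂ × DIC = 0.004848 × 4.79 = 0.02322 mmol/kg
Ksp = 10^(−6.44) = 3.631×10^-7
Ω = [Ca²⁺][CO3²⁻]/Ksp = (7.52×10^-3)(2.322×10^-5) / 3.631×10^-7 = 0.481

Ω = 0.481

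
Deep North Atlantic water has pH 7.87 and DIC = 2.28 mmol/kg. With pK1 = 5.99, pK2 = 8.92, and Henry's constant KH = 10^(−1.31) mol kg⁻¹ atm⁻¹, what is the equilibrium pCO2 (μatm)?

pCO2 = 557 μatm

α₀ = 1 / (1 + K1/[H⁺] + K1K2/[H⁺]²) = 1 / (1 + 10^+1.88 + 10^+0.83)
   = 1 / (1 + 75.858 + 6.7608) = 1/83.619 = 0.01196
[CO2*] = α₀ × DIC = 0.01196 × 2.28 = 0.02727 mmol/kg
pCO2 = [CO2*]/KH = 2.727×10^-5 / 4.898×10^-2 = 557 μatm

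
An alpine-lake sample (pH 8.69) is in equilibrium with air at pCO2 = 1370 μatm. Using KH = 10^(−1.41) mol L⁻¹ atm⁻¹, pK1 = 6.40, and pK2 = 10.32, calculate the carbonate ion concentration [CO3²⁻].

[CO3²⁻] = 0.244 mmol/L

[CO2*] = KH · pCO2 = 10^(−1.41) × 1370×10^-6 = 5.330×10^-5 mol/L
α₀ = 1/(1 + K1/[H⁺] + K1K2/[H⁺]²) = 1/(1 + 10^+2.29 + 10^+0.66) = 0.004986
DIC = [CO2*]/α₀ = 5.330×10^-5 / 0.004986 = 10.69 mmol/L
[CO3²⁻] = α₂·DIC; α₂ = 0.02279, so [CO3²⁻] = 0.02279 × 10.69 = 0.244 mmol/L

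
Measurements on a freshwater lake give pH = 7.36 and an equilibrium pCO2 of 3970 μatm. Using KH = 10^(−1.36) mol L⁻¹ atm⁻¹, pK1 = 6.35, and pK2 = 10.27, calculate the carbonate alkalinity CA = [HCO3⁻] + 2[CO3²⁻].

CA = 1.78 mmol/L

[CO2*] = KH · pCO2 = 10^(−1.36) × 3970×10^-6 = 1.733×10^-4 mol/L
α₀ = 1/(1 + K1/[H⁺] + K1K2/[H⁺]²) = 1/(1 + 10^+1.01 + 10^-1.90) = 0.08892
DIC = [CO2*]/α₀ = 1.733×10^-4 / 0.08892 = 1.949 mmol/L
CA = (α₁ + 2α₂)·DIC = (0.9100 + 2×0.001119) × 1.949 = 1.78 mmol/L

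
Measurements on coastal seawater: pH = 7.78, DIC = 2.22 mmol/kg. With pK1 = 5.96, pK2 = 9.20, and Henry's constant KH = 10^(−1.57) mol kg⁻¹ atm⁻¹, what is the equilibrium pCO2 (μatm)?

pCO2 = 1190 μatm

α₀ = 1 / (1 + K1/[H⁺] + K1K2/[H⁺]²) = 1 / (1 + 10^+1.82 + 10^+0.40)
   = 1 / (1 + 66.069 + 2.5119) = 1/69.581 = 0.01437
[CO2*] = α₀ × DIC = 0.01437 × 2.22 = 0.03191 mmol/kg
pCO2 = [CO2*]/KH = 3.191×10^-5 / 2.692×10^-2 = 1190 μatm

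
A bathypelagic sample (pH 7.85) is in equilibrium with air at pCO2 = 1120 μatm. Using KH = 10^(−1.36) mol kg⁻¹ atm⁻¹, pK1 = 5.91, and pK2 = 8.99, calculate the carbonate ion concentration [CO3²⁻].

[CO2*] = KH · pCO2 = 10^(−1.36) × 1120×10^-6 = 4.889×10^-5 mol/kg
α₀ = 1/(1 + K1/[H⁺] + K1K2/[H⁺]²) = 1/(1 + 10^+1.94 + 10^+0.80) = 0.01059
DIC = [CO2*]/α₀ = 4.889×10^-5 / 0.01059 = 4.615 mmol/kg
[CO3²⁻] = α₂·DIC; α₂ = 0.06683, so [CO3²⁻] = 0.06683 × 4.615 = 0.308 mmol/kg

[CO3²⁻] = 0.308 mmol/kg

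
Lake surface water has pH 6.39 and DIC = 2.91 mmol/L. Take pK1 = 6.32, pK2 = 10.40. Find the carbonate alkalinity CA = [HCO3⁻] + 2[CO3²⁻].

CA = 1.57 mmol/L

CA = [HCO3⁻] + 2[CO3²⁻] = (α₁ + 2α₂)·DIC
At pH 6.39: [H⁺]/K1 = 10^-0.07 = 0.85114, K2/[H⁺] = 10^-4.01 = 9.7724×10^-5
α₁ = 1/(1 + 0.85114 + 9.7724×10^-5) = 1/1.8512 = 0.5402; α₂ = α₁·K2/[H⁺] = 5.279×10^-5
α₁ + 2α₂ = 0.5403
CA = 0.5403 × 2.91 = 1.57 mmol/L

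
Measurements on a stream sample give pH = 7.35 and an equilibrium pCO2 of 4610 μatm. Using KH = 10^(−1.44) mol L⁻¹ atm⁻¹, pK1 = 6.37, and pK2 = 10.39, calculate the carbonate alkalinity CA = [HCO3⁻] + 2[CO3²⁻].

[CO2*] = KH · pCO2 = 10^(−1.44) × 4610×10^-6 = 1.674×10^-4 mol/L
α₀ = 1/(1 + K1/[H⁺] + K1K2/[H⁺]²) = 1/(1 + 10^+0.98 + 10^-2.06) = 0.09471
DIC = [CO2*]/α₀ = 1.674×10^-4 / 0.09471 = 1.767 mmol/L
CA = (α₁ + 2α₂)·DIC = (0.9045 + 2×0.0008249) × 1.767 = 1.60 mmol/L

CA = 1.60 mmol/L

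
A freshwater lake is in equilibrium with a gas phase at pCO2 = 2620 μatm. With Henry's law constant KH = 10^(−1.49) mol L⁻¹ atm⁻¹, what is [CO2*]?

[CO2*] = 84.8 μmol/L

KH = 10^(−1.49) = 3.236×10^-2 mol L⁻¹ atm⁻¹
[CO2*] = KH · pCO2 = 3.236×10^-2 × 2620×10^-6 atm = 8.48×10^-5 mol/L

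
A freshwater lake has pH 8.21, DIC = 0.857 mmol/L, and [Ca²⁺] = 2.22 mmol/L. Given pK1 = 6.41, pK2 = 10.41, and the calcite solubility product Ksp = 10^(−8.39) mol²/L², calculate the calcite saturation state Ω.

Ω = 2.88

α₂ = 1 / (1 + [H⁺]/K2 + [H⁺]²/(K1K2)) = 1 / (1 + 10^+2.20 + 10^+0.40)
   = 1 / (1 + 158.49 + 2.5119) = 1/162.00 = 0.006173
[CO3²⁻] = α₂ × DIC = 0.006173 × 0.857 = 0.005290 mmol/L = 5.290 μmol/L
Ksp = 10^(−8.39) = 4.074×10^-9
Ω = [Ca²⁺][CO3²⁻]/Ksp = (2.22×10^-3)(5.290×10^-6) / 4.074×10^-9 = 2.88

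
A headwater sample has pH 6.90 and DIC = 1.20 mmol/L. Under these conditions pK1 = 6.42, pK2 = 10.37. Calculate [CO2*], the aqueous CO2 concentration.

α₀ = 1 / (1 + K1/[H⁺] + K1K2/[H⁺]²) = 1 / (1 + 10^+0.48 + 10^-2.99)
   = 1 / (1 + 3.0200 + 0.0010233) = 1/4.0210 = 0.2487
[CO2*] = α₀ × DIC = 0.2487 × 1.20 = 0.298 mmol/L

[CO2*] = 0.298 mmol/L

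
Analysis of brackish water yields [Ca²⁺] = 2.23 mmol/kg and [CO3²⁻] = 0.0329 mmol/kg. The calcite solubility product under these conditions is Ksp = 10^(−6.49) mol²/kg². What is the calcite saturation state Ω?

Ω = 0.227

Ksp = 10^(−6.49) = 3.236×10^-7
Ω = [Ca²⁺][CO3²⁻]/Ksp = (2.23×10^-3)(0.0329×10^-3) / 3.236×10^-7 = 0.227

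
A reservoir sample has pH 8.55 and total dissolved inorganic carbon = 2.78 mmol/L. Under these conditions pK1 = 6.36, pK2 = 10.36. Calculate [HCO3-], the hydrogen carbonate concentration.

[HCO3⁻] = 2.72 mmol/L

α₁ = 1 / (1 + [H⁺]/K1 + K2/[H⁺]) = 1 / (1 + 10^-2.19 + 10^-1.81)
   = 1 / (1 + 0.0064565 + 0.015488) = 1/1.0219 = 0.9785
[HCO3⁻] = α₁ × DIC = 0.9785 × 2.78 = 2.72 mmol/L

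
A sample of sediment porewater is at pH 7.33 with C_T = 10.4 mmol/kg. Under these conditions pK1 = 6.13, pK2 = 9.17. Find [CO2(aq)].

α₀ = 1 / (1 + K1/[H⁺] + K1K2/[H⁺]²) = 1 / (1 + 10^+1.20 + 10^-0.64)
   = 1 / (1 + 15.849 + 0.22909) = 1/17.078 = 0.05855
[CO2*] = α₀ × DIC = 0.05855 × 10.4 = 0.609 mmol/kg

[CO2*] = 0.609 mmol/kg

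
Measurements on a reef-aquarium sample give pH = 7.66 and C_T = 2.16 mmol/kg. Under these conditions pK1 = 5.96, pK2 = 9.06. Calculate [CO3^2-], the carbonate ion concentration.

[CO3²⁻] = 0.0811 mmol/kg

α₂ = 1 / (1 + [H⁺]/K2 + [H⁺]²/(K1K2)) = 1 / (1 + 10^+1.40 + 10^-0.30)
   = 1 / (1 + 25.119 + 0.50119) = 1/26.620 = 0.03757
[CO3²⁻] = α₂ × DIC = 0.03757 × 2.16 = 0.0811 mmol/kg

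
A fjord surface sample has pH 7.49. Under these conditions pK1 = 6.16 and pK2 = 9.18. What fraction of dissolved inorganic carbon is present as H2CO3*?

α₀ = 1 / (1 + K1/[H⁺] + K1K2/[H⁺]²) = 1 / (1 + 10^+1.33 + 10^-0.36)
   = 1 / (1 + 21.380 + 0.43652) = 1/22.816 = 0.04383

α₀ = 0.0438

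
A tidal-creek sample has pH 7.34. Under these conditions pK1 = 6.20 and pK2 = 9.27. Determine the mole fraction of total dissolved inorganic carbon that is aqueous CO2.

α₀ = 1 / (1 + K1/[H⁺] + K1K2/[H⁺]²) = 1 / (1 + 10^+1.14 + 10^-0.79)
   = 1 / (1 + 13.804 + 0.16218) = 1/14.966 = 0.06682

α₀ = 0.0668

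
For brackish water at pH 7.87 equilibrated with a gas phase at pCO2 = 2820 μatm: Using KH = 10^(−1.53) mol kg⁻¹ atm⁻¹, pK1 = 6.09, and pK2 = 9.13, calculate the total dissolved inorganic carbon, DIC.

DIC = 5.37 mmol/kg

[CO2*] = KH · pCO2 = 10^(−1.53) × 2820×10^-6 = 8.322×10^-5 mol/kg
α₀ = 1/(1 + K1/[H⁺] + K1K2/[H⁺]²) = 1/(1 + 10^+1.78 + 10^+0.52) = 0.01549
DIC = [CO2*]/α₀ = 8.322×10^-5 / 0.01549 = 5.37 mmol/kg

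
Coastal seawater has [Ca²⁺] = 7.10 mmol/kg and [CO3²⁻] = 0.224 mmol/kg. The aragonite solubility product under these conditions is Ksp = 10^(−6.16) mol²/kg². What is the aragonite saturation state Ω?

Ω = 2.30

Ksp = 10^(−6.16) = 6.918×10^-7
Ω = [Ca²⁺][CO3²⁻]/Ksp = (7.10×10^-3)(0.224×10^-3) / 6.918×10^-7 = 2.30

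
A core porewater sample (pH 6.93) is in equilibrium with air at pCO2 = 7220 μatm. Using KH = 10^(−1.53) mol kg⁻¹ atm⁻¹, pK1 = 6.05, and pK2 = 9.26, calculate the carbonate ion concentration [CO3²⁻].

[CO3²⁻] = 7.56 μmol/kg

[CO2*] = KH · pCO2 = 10^(−1.53) × 7220×10^-6 = 2.131×10^-4 mol/kg
α₀ = 1/(1 + K1/[H⁺] + K1K2/[H⁺]²) = 1/(1 + 10^+0.88 + 10^-1.45) = 0.1160
DIC = [CO2*]/α₀ = 2.131×10^-4 / 0.1160 = 1.837 mmol/kg
[CO3²⁻] = α₂·DIC; α₂ = 0.004116, so [CO3²⁻] = 0.004116 × 1.837 = 0.00756 mmol/kg = 7.56 μmol/kg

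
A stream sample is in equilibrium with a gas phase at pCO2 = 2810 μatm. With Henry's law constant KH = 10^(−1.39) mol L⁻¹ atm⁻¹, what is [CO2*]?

[CO2*] = 114 μmol/L

KH = 10^(−1.39) = 4.074×10^-2 mol L⁻¹ atm⁻¹
[CO2*] = KH · pCO2 = 4.074×10^-2 × 2810×10^-6 atm = 1.14×10^-4 mol/L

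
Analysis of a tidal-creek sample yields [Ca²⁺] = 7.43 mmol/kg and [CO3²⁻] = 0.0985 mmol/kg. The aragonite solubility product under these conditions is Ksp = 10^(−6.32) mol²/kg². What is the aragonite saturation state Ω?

Ksp = 10^(−6.32) = 4.786×10^-7
Ω = [Ca²⁺][CO3²⁻]/Ksp = (7.43×10^-3)(0.0985×10^-3) / 4.786×10^-7 = 1.53

Ω = 1.53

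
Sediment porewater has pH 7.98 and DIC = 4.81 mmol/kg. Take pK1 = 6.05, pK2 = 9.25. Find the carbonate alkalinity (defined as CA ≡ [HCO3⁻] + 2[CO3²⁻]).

CA = 5.00 mmol/kg

CA = [HCO3⁻] + 2[CO3²⁻] = (α₁ + 2α₂)·DIC
At pH 7.98: [H⁺]/K1 = 10^-1.93 = 0.011749, K2/[H⁺] = 10^-1.27 = 0.053703
α₁ = 1/(1 + 0.011749 + 0.053703) = 1/1.0655 = 0.9386; α₂ = α₁·K2/[H⁺] = 0.05040
α₁ + 2α₂ = 1.0394
CA = 1.0394 × 4.81 = 5.00 mmol/kg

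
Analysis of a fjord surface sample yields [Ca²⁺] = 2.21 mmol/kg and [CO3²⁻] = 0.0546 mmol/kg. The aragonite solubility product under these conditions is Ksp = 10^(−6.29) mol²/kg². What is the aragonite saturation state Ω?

Ksp = 10^(−6.29) = 5.129×10^-7
Ω = [Ca²⁺][CO3²⁻]/Ksp = (2.21×10^-3)(0.0546×10^-3) / 5.129×10^-7 = 0.235

Ω = 0.235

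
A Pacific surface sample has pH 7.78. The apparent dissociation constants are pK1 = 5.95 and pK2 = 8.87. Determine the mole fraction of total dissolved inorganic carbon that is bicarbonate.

α₁ = 0.912

α₁ = 1 / (1 + [H⁺]/K1 + K2/[H⁺]) = 1 / (1 + 10^-1.83 + 10^-1.09)
   = 1 / (1 + 0.014791 + 0.081283) = 1/1.0961 = 0.9123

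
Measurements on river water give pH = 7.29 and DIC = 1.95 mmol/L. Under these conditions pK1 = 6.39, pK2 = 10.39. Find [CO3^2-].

[CO3²⁻] = 1.37 μmol/L

α₂ = 1 / (1 + [H⁺]/K2 + [H⁺]²/(K1K2)) = 1 / (1 + 10^+3.10 + 10^+2.20)
   = 1 / (1 + 1258.9 + 158.49) = 1/1418.4 = 0.0007050
[CO3²⁻] = α₂ × DIC = 0.0007050 × 1.95 = 0.00137 mmol/L = 1.37 μmol/L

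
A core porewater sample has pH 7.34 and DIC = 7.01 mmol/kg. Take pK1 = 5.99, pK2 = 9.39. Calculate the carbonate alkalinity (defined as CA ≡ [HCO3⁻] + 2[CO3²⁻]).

CA = [HCO3⁻] + 2[CO3²⁻] = (α₁ + 2α₂)·DIC
At pH 7.34: [H⁺]/K1 = 10^-1.35 = 0.044668, K2/[H⁺] = 10^-2.05 = 0.0089125
α₁ = 1/(1 + 0.044668 + 0.0089125) = 1/1.0536 = 0.9491; α₂ = α₁·K2/[H⁺] = 0.008459
α₁ + 2α₂ = 0.9661
CA = 0.9661 × 7.01 = 6.77 mmol/kg

CA = 6.77 mmol/kg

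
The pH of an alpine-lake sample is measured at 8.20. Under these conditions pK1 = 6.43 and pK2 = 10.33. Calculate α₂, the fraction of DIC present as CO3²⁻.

α₂ = 0.00724

α₂ = 1 / (1 + [H⁺]/K2 + [H⁺]²/(K1K2)) = 1 / (1 + 10^+2.13 + 10^+0.36)
   = 1 / (1 + 134.90 + 2.2909) = 1/138.19 = 0.007237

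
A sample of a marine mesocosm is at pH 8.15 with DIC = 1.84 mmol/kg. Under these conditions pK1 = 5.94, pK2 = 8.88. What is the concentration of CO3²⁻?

[CO3²⁻] = 0.287 mmol/kg

α₂ = 1 / (1 + [H⁺]/K2 + [H⁺]²/(K1K2)) = 1 / (1 + 10^+0.73 + 10^-1.48)
   = 1 / (1 + 5.3703 + 0.033113) = 1/6.4034 = 0.1562
[CO3²⁻] = α₂ × DIC = 0.1562 × 1.84 = 0.287 mmol/kg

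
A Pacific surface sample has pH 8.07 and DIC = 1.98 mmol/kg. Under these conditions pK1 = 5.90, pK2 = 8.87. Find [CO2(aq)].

[CO2*] = 11.5 μmol/kg

α₀ = 1 / (1 + K1/[H⁺] + K1K2/[H⁺]²) = 1 / (1 + 10^+2.17 + 10^+1.37)
   = 1 / (1 + 147.91 + 23.442) = 1/172.35 = 0.005802
[CO2*] = α₀ × DIC = 0.005802 × 1.98 = 0.0115 mmol/kg = 11.5 μmol/kg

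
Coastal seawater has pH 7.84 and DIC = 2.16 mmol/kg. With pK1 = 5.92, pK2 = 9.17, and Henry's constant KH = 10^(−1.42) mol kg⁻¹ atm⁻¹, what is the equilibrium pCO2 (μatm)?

pCO2 = 645 μatm

α₀ = 1 / (1 + K1/[H⁺] + K1K2/[H⁺]²) = 1 / (1 + 10^+1.92 + 10^+0.59)
   = 1 / (1 + 83.176 + 3.8905) = 1/88.067 = 0.01136
[CO2*] = α₀ × DIC = 0.01136 × 2.16 = 0.02453 mmol/kg
pCO2 = [CO2*]/KH = 2.453×10^-5 / 3.802×10^-2 = 645 μatm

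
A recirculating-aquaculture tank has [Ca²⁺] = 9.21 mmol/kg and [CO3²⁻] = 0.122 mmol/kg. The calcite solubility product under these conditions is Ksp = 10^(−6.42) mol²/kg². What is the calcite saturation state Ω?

Ω = 2.96

Ksp = 10^(−6.42) = 3.802×10^-7
Ω = [Ca²⁺][CO3²⁻]/Ksp = (9.21×10^-3)(0.122×10^-3) / 3.802×10^-7 = 2.96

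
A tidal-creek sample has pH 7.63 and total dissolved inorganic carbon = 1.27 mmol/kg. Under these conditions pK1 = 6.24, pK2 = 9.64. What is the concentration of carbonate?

[CO3²⁻] = 11.8 μmol/kg

α₂ = 1 / (1 + [H⁺]/K2 + [H⁺]²/(K1K2)) = 1 / (1 + 10^+2.01 + 10^+0.62)
   = 1 / (1 + 102.33 + 4.1687) = 1/107.50 = 0.009302
[CO3²⁻] = α₂ × DIC = 0.009302 × 1.27 = 0.0118 mmol/kg = 11.8 μmol/kg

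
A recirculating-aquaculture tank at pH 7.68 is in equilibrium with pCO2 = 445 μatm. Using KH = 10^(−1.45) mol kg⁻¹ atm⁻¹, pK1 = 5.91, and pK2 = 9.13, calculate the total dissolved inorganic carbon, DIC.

DIC = 0.979 mmol/kg

[CO2*] = KH · pCO2 = 10^(−1.45) × 445×10^-6 = 1.579×10^-5 mol/kg
α₀ = 1/(1 + K1/[H⁺] + K1K2/[H⁺]²) = 1/(1 + 10^+1.77 + 10^+0.32) = 0.01614
DIC = [CO2*]/α₀ = 1.579×10^-5 / 0.01614 = 0.979 mmol/kg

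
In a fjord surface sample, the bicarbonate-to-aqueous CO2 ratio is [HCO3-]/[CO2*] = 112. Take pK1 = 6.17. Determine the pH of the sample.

pH = 8.22

From K1 = [H⁺][HCO3-]/[CO2*]:  pH = pK1 + log₁₀([HCO3-]/[CO2*])
log₁₀(112) = +2.049
pH = 6.17 + (+2.049) = 8.22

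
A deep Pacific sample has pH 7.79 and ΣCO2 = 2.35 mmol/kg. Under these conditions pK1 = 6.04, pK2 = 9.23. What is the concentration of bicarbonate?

α₁ = 1 / (1 + [H⁺]/K1 + K2/[H⁺]) = 1 / (1 + 10^-1.75 + 10^-1.44)
   = 1 / (1 + 0.017783 + 0.036308) = 1/1.0541 = 0.9487
[HCO3⁻] = α₁ × DIC = 0.9487 × 2.35 = 2.23 mmol/kg

[HCO3⁻] = 2.23 mmol/kg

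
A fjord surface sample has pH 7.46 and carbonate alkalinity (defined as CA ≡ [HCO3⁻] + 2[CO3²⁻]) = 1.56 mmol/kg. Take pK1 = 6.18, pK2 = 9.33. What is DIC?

CA = [HCO3⁻] + 2[CO3²⁻] = (α₁ + 2α₂)·DIC
At pH 7.46: [H⁺]/K1 = 10^-1.28 = 0.052481, K2/[H⁺] = 10^-1.87 = 0.013490
α₁ = 1/(1 + 0.052481 + 0.013490) = 1/1.0660 = 0.9381; α₂ = α₁·K2/[H⁺] = 0.01265
α₁ + 2α₂ = 0.9634
DIC = CA / (α₁ + 2α₂) = 1.56 / 0.9634 = 1.62 mmol/kg

DIC = 1.62 mmol/kg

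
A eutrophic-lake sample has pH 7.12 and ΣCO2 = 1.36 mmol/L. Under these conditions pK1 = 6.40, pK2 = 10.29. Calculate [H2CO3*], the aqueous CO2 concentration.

α₀ = 1 / (1 + K1/[H⁺] + K1K2/[H⁺]²) = 1 / (1 + 10^+0.72 + 10^-2.45)
   = 1 / (1 + 5.2481 + 0.0035481) = 1/6.2516 = 0.1600
[CO2*] = α₀ × DIC = 0.1600 × 1.36 = 0.218 mmol/L

[CO2*] = 0.218 mmol/L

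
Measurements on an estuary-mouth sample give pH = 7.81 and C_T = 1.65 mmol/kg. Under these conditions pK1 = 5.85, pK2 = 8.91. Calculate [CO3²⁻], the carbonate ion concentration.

[CO3²⁻] = 0.120 mmol/kg

α₂ = 1 / (1 + [H⁺]/K2 + [H⁺]²/(K1K2)) = 1 / (1 + 10^+1.10 + 10^-0.86)
   = 1 / (1 + 12.589 + 0.13804) = 1/13.727 = 0.07285
[CO3²⁻] = α₂ × DIC = 0.07285 × 1.65 = 0.120 mmol/kg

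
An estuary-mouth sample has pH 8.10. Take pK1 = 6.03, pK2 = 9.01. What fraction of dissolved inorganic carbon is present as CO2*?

α₀ = 0.00752

α₀ = 1 / (1 + K1/[H⁺] + K1K2/[H⁺]²) = 1 / (1 + 10^+2.07 + 10^+1.16)
   = 1 / (1 + 117.49 + 14.454) = 1/132.94 = 0.007522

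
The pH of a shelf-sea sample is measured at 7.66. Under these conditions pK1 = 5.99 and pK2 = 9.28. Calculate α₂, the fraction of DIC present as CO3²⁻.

α₂ = 1 / (1 + [H⁺]/K2 + [H⁺]²/(K1K2)) = 1 / (1 + 10^+1.62 + 10^-0.05)
   = 1 / (1 + 41.687 + 0.89125) = 1/43.578 = 0.02295

α₂ = 0.0229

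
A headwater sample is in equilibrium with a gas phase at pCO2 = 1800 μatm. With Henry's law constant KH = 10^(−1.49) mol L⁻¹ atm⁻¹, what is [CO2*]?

[CO2*] = 58.2 μmol/L

KH = 10^(−1.49) = 3.236×10^-2 mol L⁻¹ atm⁻¹
[CO2*] = KH · pCO2 = 3.236×10^-2 × 1800×10^-6 atm = 5.82×10^-5 mol/L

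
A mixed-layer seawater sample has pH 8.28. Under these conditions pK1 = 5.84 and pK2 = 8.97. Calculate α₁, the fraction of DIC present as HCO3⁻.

α₁ = 0.828

α₁ = 1 / (1 + [H⁺]/K1 + K2/[H⁺]) = 1 / (1 + 10^-2.44 + 10^-0.69)
   = 1 / (1 + 0.0036308 + 0.20417) = 1/1.2078 = 0.8279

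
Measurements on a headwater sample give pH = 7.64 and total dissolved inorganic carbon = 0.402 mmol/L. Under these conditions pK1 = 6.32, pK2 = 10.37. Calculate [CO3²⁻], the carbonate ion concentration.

[CO3²⁻] = 0.713 μmol/L

α₂ = 1 / (1 + [H⁺]/K2 + [H⁺]²/(K1K2)) = 1 / (1 + 10^+2.73 + 10^+1.41)
   = 1 / (1 + 537.03 + 25.704) = 1/563.74 = 0.001774
[CO3²⁻] = α₂ × DIC = 0.001774 × 0.402 = 0.000713 mmol/L = 0.713 μmol/L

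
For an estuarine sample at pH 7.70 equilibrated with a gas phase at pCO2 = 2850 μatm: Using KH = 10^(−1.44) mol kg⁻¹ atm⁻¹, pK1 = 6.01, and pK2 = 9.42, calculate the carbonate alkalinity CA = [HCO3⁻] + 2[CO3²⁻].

CA = 5.26 mmol/kg

[CO2*] = KH · pCO2 = 10^(−1.44) × 2850×10^-6 = 1.035×10^-4 mol/kg
α₀ = 1/(1 + K1/[H⁺] + K1K2/[H⁺]²) = 1/(1 + 10^+1.69 + 10^-0.03) = 0.01964
DIC = [CO2*]/α₀ = 1.035×10^-4 / 0.01964 = 5.268 mmol/kg
CA = (α₁ + 2α₂)·DIC = (0.9620 + 2×0.01833) × 5.268 = 5.26 mmol/kg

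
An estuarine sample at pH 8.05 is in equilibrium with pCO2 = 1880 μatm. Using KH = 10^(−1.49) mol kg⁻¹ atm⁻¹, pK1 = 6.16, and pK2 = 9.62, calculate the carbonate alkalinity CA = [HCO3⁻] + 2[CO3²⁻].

CA = 4.98 mmol/kg

[CO2*] = KH · pCO2 = 10^(−1.49) × 1880×10^-6 = 6.084×10^-5 mol/kg
α₀ = 1/(1 + K1/[H⁺] + K1K2/[H⁺]²) = 1/(1 + 10^+1.89 + 10^+0.32) = 0.01239
DIC = [CO2*]/α₀ = 6.084×10^-5 / 0.01239 = 4.910 mmol/kg
CA = (α₁ + 2α₂)·DIC = (0.9617 + 2×0.02589) × 4.910 = 4.98 mmol/kg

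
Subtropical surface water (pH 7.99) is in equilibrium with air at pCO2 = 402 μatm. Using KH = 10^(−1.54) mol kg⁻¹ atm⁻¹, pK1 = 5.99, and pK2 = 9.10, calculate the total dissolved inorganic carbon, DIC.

[CO2*] = KH · pCO2 = 10^(−1.54) × 402×10^-6 = 1.159×10^-5 mol/kg
α₀ = 1/(1 + K1/[H⁺] + K1K2/[H⁺]²) = 1/(1 + 10^+2.00 + 10^+0.89) = 0.009194
DIC = [CO2*]/α₀ = 1.159×10^-5 / 0.009194 = 1.26 mmol/kg

DIC = 1.26 mmol/kg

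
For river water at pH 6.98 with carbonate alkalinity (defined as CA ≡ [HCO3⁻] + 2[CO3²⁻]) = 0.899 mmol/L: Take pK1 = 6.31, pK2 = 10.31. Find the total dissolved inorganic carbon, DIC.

CA = [HCO3⁻] + 2[CO3²⁻] = (α₁ + 2α₂)·DIC
At pH 6.98: [H⁺]/K1 = 10^-0.67 = 0.21380, K2/[H⁺] = 10^-3.33 = 0.00046774
α₁ = 1/(1 + 0.21380 + 0.00046774) = 1/1.2143 = 0.8235; α₂ = α₁·K2/[H⁺] = 0.0003852
α₁ + 2α₂ = 0.8243
DIC = CA / (α₁ + 2α₂) = 0.899 / 0.8243 = 1.09 mmol/L

DIC = 1.09 mmol/L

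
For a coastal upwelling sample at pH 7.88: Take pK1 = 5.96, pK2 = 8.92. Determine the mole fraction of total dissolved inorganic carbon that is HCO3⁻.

α₁ = 0.906

α₁ = 1 / (1 + [H⁺]/K1 + K2/[H⁺]) = 1 / (1 + 10^-1.92 + 10^-1.04)
   = 1 / (1 + 0.012023 + 0.091201) = 1/1.1032 = 0.9064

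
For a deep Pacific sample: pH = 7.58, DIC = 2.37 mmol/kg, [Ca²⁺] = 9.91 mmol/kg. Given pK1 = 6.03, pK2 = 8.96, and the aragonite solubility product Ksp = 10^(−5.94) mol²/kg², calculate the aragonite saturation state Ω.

Ω = 0.797

α₂ = 1 / (1 + [H⁺]/K2 + [H⁺]²/(K1K2)) = 1 / (1 + 10^+1.38 + 10^-0.17)
   = 1 / (1 + 23.988 + 0.67608) = 1/25.664 = 0.03896
[CO3²⁻] = α₂ × DIC = 0.03896 × 2.37 = 0.09235 mmol/kg
Ksp = 10^(−5.94) = 1.148×10^-6
Ω = [Ca²⁺][CO3²⁻]/Ksp = (9.91×10^-3)(9.235×10^-5) / 1.148×10^-6 = 0.797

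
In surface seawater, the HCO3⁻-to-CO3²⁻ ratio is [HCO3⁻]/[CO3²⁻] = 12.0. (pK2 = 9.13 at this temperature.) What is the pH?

pH = 8.05

From K2 = [H⁺][CO3²⁻]/[HCO3⁻]:  pH = pK2 − log₁₀([HCO3⁻]/[CO3²⁻])
log₁₀(12.0) = +1.079
pH = 9.13 − (+1.079) = 8.05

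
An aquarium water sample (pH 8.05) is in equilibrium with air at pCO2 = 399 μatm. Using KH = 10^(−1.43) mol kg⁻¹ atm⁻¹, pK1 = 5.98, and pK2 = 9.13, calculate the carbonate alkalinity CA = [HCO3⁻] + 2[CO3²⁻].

[CO2*] = KH · pCO2 = 10^(−1.43) × 399×10^-6 = 1.482×10^-5 mol/kg
α₀ = 1/(1 + K1/[H⁺] + K1K2/[H⁺]²) = 1/(1 + 10^+2.07 + 10^+0.99) = 0.007797
DIC = [CO2*]/α₀ = 1.482×10^-5 / 0.007797 = 1.901 mmol/kg
CA = (α₁ + 2α₂)·DIC = (0.9160 + 2×0.07619) × 1.901 = 2.03 mmol/kg

CA = 2.03 mmol/kg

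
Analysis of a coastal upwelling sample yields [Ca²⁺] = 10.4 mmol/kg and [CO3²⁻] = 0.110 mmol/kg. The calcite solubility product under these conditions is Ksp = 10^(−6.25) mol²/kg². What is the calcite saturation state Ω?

Ω = 2.03

Ksp = 10^(−6.25) = 5.623×10^-7
Ω = [Ca²⁺][CO3²⁻]/Ksp = (10.4×10^-3)(0.110×10^-3) / 5.623×10^-7 = 2.03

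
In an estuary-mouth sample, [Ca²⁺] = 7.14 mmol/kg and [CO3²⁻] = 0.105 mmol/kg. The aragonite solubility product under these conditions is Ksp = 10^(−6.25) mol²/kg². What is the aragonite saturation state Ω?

Ksp = 10^(−6.25) = 5.623×10^-7
Ω = [Ca²⁺][CO3²⁻]/Ksp = (7.14×10^-3)(0.105×10^-3) / 5.623×10^-7 = 1.33

Ω = 1.33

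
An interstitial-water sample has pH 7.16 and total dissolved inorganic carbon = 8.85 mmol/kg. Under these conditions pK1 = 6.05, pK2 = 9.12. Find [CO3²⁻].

α₂ = 1 / (1 + [H⁺]/K2 + [H⁺]²/(K1K2)) = 1 / (1 + 10^+1.96 + 10^+0.85)
   = 1 / (1 + 91.201 + 7.0795) = 1/99.281 = 0.01007
[CO3²⁻] = α₂ × DIC = 0.01007 × 8.85 = 0.0891 mmol/kg

[CO3²⁻] = 0.0891 mmol/kg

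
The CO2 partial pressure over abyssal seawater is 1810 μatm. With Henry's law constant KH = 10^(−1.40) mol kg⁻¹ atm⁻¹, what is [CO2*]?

[CO2*] = 72.1 μmol/kg

KH = 10^(−1.40) = 3.981×10^-2 mol kg⁻¹ atm⁻¹
[CO2*] = KH · pCO2 = 3.981×10^-2 × 1810×10^-6 atm = 7.21×10^-5 mol/kg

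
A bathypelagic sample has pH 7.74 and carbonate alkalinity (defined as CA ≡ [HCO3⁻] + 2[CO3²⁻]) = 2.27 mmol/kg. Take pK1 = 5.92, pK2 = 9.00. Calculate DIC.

DIC = 2.19 mmol/kg

CA = [HCO3⁻] + 2[CO3²⁻] = (α₁ + 2α₂)·DIC
At pH 7.74: [H⁺]/K1 = 10^-1.82 = 0.015136, K2/[H⁺] = 10^-1.26 = 0.054954
α₁ = 1/(1 + 0.015136 + 0.054954) = 1/1.0701 = 0.9345; α₂ = α₁·K2/[H⁺] = 0.05135
α₁ + 2α₂ = 1.0372
DIC = CA / (α₁ + 2α₂) = 2.27 / 1.0372 = 2.19 mmol/kg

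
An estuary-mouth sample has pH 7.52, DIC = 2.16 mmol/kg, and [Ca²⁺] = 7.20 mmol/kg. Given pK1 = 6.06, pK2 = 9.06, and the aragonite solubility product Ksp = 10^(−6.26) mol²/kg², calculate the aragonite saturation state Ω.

α₂ = 1 / (1 + [H⁺]/K2 + [H⁺]²/(K1K2)) = 1 / (1 + 10^+1.54 + 10^+0.08)
   = 1 / (1 + 34.674 + 1.2023) = 1/36.876 = 0.02712
[CO3²⁻] = α₂ × DIC = 0.02712 × 2.16 = 0.05857 mmol/kg
Ksp = 10^(−6.26) = 5.495×10^-7
Ω = [Ca²⁺][CO3²⁻]/Ksp = (7.20×10^-3)(5.857×10^-5) / 5.495×10^-7 = 0.767

Ω = 0.767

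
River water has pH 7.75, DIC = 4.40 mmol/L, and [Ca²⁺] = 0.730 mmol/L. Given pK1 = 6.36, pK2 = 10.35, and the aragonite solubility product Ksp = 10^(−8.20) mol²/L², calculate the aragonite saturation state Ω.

Ω = 1.23

α₂ = 1 / (1 + [H⁺]/K2 + [H⁺]²/(K1K2)) = 1 / (1 + 10^+2.60 + 10^+1.21)
   = 1 / (1 + 398.11 + 16.218) = 1/415.33 = 0.002408
[CO3²⁻] = α₂ × DIC = 0.002408 × 4.40 = 0.01059 mmol/L = 10.59 μmol/L
Ksp = 10^(−8.20) = 6.310×10^-9
Ω = [Ca²⁺][CO3²⁻]/Ksp = (0.730×10^-3)(1.059×10^-5) / 6.310×10^-9 = 1.23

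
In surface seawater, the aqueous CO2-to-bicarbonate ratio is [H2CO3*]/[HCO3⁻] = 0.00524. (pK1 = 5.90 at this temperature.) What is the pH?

pH = 8.18

From K1 = [H⁺][HCO3⁻]/[H2CO3*]:  pH = pK1 − log₁₀([H2CO3*]/[HCO3⁻])
log₁₀(0.00524) = -2.281
pH = 5.90 − (-2.281) = 8.18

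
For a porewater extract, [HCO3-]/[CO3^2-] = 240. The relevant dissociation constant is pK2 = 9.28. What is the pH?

pH = 6.90

From K2 = [H⁺][CO3^2-]/[HCO3-]:  pH = pK2 − log₁₀([HCO3-]/[CO3^2-])
log₁₀(240) = +2.380
pH = 9.28 − (+2.380) = 6.90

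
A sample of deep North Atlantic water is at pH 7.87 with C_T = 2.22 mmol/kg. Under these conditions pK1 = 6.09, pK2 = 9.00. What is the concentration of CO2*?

[CO2*] = 0.0338 mmol/kg

α₀ = 1 / (1 + K1/[H⁺] + K1K2/[H⁺]²) = 1 / (1 + 10^+1.78 + 10^+0.65)
   = 1 / (1 + 60.256 + 4.4668) = 1/65.723 = 0.01522
[CO2*] = α₀ × DIC = 0.01522 × 2.22 = 0.0338 mmol/kg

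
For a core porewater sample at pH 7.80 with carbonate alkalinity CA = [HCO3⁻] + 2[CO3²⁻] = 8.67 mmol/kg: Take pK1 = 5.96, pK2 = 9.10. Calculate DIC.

CA = [HCO3⁻] + 2[CO3²⁻] = (α₁ + 2α₂)·DIC
At pH 7.80: [H⁺]/K1 = 10^-1.84 = 0.014454, K2/[H⁺] = 10^-1.30 = 0.050119
α₁ = 1/(1 + 0.014454 + 0.050119) = 1/1.0646 = 0.9393; α₂ = α₁·K2/[H⁺] = 0.04708
α₁ + 2α₂ = 1.0335
DIC = CA / (α₁ + 2α₂) = 8.67 / 1.0335 = 8.39 mmol/kg

DIC = 8.39 mmol/kg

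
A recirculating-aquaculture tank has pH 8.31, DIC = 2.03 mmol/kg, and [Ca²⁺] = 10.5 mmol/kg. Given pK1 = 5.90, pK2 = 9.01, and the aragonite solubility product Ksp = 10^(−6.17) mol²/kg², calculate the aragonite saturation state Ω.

α₂ = 1 / (1 + [H⁺]/K2 + [H⁺]²/(K1K2)) = 1 / (1 + 10^+0.70 + 10^-1.71)
   = 1 / (1 + 5.0119 + 0.019498) = 1/6.0314 = 0.1658
[CO3²⁻] = α₂ × DIC = 0.1658 × 2.03 = 0.3366 mmol/kg
Ksp = 10^(−6.17) = 6.761×10^-7
Ω = [Ca²⁺][CO3²⁻]/Ksp = (10.5×10^-3)(3.366×10^-4) / 6.761×10^-7 = 5.23

Ω = 5.23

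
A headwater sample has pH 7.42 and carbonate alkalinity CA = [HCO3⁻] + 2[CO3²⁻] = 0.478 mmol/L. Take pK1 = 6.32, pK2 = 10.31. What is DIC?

CA = [HCO3⁻] + 2[CO3²⁻] = (α₁ + 2α₂)·DIC
At pH 7.42: [H⁺]/K1 = 10^-1.10 = 0.079433, K2/[H⁺] = 10^-2.89 = 0.0012882
α₁ = 1/(1 + 0.079433 + 0.0012882) = 1/1.0807 = 0.9253; α₂ = α₁·K2/[H⁺] = 0.001192
α₁ + 2α₂ = 0.9277
DIC = CA / (α₁ + 2α₂) = 0.478 / 0.9277 = 0.515 mmol/L

DIC = 0.515 mmol/L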